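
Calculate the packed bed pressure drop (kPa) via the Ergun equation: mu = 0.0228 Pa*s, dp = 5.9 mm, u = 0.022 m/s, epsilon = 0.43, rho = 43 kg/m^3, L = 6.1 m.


dp = 5.9 mm = 0.0059 m
Viscous term = 150*0.0228*0.022*(1-0.43)^2 / (0.0059^2*0.43^3) = 8832.61
Inertial term = 1.75*43*0.022^2*(1-0.43) / (0.0059*0.43^3) = 44.2557
dP/L = 8832.61 + 44.2557 = 8876.87 Pa/m
dP = 8876.87 * 6.1 / 1000 = 54.15 kPa

54.15 kPa


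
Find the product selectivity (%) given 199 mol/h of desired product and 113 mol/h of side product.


Selectivity = desired / (desired + undesired) * 100
Total products = 199 + 113 = 312 mol/h
S = 199 / 312 * 100
= 0.6378 * 100
= 63.78 %

63.78 %


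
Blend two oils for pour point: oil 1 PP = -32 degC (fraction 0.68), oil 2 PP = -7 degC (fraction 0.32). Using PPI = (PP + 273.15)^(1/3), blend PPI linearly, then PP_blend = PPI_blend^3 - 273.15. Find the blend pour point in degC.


PPI_1 = (-32 + 273.15)^(1/3) = 6.224375
PPI_2 = (-7 + 273.15)^(1/3) = 6.432436
PPI_blend = 0.68 * 6.224375 + 0.32 * 6.432436 = 6.290955
PP_blend = 6.290955^3 - 273.15 = 248.9716 - 273.15 = -24.18

-24.18 degC


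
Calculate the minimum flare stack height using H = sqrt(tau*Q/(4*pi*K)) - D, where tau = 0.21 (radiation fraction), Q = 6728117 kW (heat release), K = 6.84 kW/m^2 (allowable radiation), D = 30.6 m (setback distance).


tau*Q/(4*pi*K) = 0.21 * 6728117 / (4 * pi * 6.84) = 16437.9
sqrt(16437.9) = 128.21
H = 128.21 - 30.6 = 97.61

97.61 m


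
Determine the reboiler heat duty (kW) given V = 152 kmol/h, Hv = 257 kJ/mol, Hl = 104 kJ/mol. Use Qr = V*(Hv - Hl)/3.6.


Qr = 152 * (257 - 104) / 3.6 = 152 * 153 / 3.6 = 6460

6460 kW


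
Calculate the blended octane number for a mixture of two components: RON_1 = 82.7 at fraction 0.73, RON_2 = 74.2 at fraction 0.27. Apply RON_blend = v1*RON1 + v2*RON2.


Linear blending: RON_blend = sum(vi * RONi)
Contribution 1: 0.73 * 82.7 = 60.371
Contribution 2: 0.27 * 74.2 = 20.034
RON_blend = 60.371 + 20.034 = 80.405

80.405


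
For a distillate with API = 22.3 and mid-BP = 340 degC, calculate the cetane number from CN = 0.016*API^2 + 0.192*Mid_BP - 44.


CN = 0.016 * 22.3^2 + 0.192 * 340 - 44
CN = 7.95664 + 65.28 - 44 = 29.23664

29.23664


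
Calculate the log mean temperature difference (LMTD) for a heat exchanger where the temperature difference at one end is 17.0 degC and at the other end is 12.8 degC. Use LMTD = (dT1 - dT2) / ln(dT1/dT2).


LMTD = (dT1 - dT2) / ln(dT1/dT2)
= (17.0 - 12.8) / ln(17.0 / 12.8) = 4.2 / 0.283768 = 14.80

14.80 degC


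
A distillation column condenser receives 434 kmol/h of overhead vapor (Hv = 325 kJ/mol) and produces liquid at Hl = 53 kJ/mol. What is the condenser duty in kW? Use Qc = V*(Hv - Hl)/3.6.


Qc = 434 * (325 - 53) / 3.6 = 434 * 272 / 3.6 = 32790

32790 kW


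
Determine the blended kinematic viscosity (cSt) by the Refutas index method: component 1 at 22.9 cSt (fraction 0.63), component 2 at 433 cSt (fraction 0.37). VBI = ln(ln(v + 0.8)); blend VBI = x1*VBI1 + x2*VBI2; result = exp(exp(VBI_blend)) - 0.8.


Refutas method: VBN_i = 14.534*ln(ln(visc_i + 0.8)) + 10.975, blended linearly by mass fraction; since VBN is linear in VBI_i = ln(ln(visc_i + 0.8)) and the fractions sum to 1, blend VBI directly: visc = exp(exp(VBI_blend)) - 0.8
VBI_1 = ln(ln(22.9 + 0.8)) = 1.1523
VBI_2 = ln(ln(433 + 0.8)) = 1.80378
VBI_blend = 0.63 * 1.1523 + 0.37 * 1.80378 = 1.39335
visc_blend = exp(exp(1.39335)) - 0.8 = 55.37

55.37 cSt


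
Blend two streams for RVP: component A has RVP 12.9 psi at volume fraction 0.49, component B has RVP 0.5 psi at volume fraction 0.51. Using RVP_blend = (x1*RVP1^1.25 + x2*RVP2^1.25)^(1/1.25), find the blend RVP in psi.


Chevron index: RVP_blend = (sum xi*RVPi^1.25)^(1/1.25)
RVP^1.25 terms: 0.49 * 12.9^1.25 + 0.51 * 0.5^1.25 = 12.1938
RVP_blend = 12.1938^(1/1.25) = 7.395

7.395 psi


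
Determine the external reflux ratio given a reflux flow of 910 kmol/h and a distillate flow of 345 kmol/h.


Reflux ratio definition: R = L / D (liquid returned / distillate withdrawn)
L = 910 kmol/h, D = 345 kmol/h
R = 910 / 345 = 2.638

2.638


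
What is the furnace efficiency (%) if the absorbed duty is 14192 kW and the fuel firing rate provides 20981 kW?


Furnace efficiency = Q_absorbed / Q_fuel * 100
= 14192 / 20981 * 100 = 67.64

67.64 %


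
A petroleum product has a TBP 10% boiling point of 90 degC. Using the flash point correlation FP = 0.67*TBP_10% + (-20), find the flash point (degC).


FP = 0.67 * 90 + (-20) = 40.3

40.3 degC


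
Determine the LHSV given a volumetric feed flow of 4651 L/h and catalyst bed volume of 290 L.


LHSV = volumetric feed rate / catalyst volume
= 4651 L/h / 290 L
= 16.04 h^-1

16.04 h^-1


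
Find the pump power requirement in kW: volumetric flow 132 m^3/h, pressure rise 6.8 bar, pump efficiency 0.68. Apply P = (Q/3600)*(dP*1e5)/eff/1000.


Q = 132 / 3600 = 0.0366667 m^3/s
P = 0.0366667 * (6.8 * 1e5) / 0.68 / 1000 = 36.67

36.67 kW


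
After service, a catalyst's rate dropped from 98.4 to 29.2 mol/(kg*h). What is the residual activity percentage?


Activity (%) = (rate_used / rate_fresh) * 100
rate_used = 29.2, rate_fresh = 98.4
= (29.2 / 98.4) * 100
= 0.2967 * 100 = 29.67

29.67 %


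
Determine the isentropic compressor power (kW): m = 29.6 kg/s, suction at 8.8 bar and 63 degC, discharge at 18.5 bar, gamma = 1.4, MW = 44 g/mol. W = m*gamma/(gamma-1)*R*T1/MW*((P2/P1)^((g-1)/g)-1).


Isentropic work: W = m*(gamma/(gamma-1))*(R*T1/MW)*((P2/P1)^((gamma-1)/gamma) - 1)
T1 = 63 + 273.15 = 336.15 K
Pressure ratio = 18.5 / 8.8 = 2.10227
Exponent = (1.4 - 1)/1.4 = 0.285714
(P2/P1)^exp - 1 = 2.10227^0.285714 - 1 = 0.236507
W = 29.6 * 1.4 / 0.4 * 8.314 * 336.15 / 44 * 0.236507 = 1556

1556 kW


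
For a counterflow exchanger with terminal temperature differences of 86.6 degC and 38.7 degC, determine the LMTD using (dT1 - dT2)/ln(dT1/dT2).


LMTD = (dT1 - dT2) / ln(dT1/dT2)
= (86.6 - 38.7) / ln(86.6 / 38.7) = 47.9 / 0.80546 = 59.47

59.47 degC


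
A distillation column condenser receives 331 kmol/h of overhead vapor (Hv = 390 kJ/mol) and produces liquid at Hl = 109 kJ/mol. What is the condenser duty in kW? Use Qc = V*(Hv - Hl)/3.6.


Qc = 331 * (390 - 109) / 3.6 = 331 * 281 / 3.6 = 25840

25840 kW


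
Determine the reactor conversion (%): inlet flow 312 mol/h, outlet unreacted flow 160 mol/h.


X = (F_in - F_out) / F_in * 100
Moles reacted = 312 - 160 = 152
X = 152 / 312 * 100
= 0.4872 * 100
= 48.72 %

48.72 %


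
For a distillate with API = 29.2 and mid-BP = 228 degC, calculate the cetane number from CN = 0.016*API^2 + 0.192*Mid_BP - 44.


CN = 0.016 * 29.2^2 + 0.192 * 228 - 44
CN = 13.64224 + 43.776 - 44 = 13.41824

13.41824


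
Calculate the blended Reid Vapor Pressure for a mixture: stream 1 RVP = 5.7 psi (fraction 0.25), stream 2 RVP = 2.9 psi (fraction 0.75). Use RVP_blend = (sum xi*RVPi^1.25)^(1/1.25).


Chevron index: RVP_blend = (sum xi*RVPi^1.25)^(1/1.25)
RVP^1.25 terms: 0.25 * 5.7^1.25 + 0.75 * 2.9^1.25 = 5.04013
RVP_blend = 5.04013^(1/1.25) = 3.647

3.647 psi


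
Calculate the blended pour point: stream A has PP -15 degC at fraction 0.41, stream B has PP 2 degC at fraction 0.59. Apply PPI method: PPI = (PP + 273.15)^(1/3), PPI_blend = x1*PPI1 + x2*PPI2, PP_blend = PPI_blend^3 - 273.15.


PPI_1 = (-15 + 273.15)^(1/3) = 6.36733
PPI_2 = (2 + 273.15)^(1/3) = 6.504139
PPI_blend = 0.41 * 6.36733 + 0.59 * 6.504139 = 6.448047
PP_blend = 6.448047^3 - 273.15 = 268.0924 - 273.15 = -5.06

-5.06 degC


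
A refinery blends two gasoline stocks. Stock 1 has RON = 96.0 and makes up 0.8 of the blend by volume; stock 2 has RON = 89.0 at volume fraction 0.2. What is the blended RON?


Linear blending: RON_blend = sum(vi * RONi)
Contribution 1: 0.8 * 96.0 = 76.8
Contribution 2: 0.2 * 89.0 = 17.8
RON_blend = 76.8 + 17.8 = 94.6

94.6


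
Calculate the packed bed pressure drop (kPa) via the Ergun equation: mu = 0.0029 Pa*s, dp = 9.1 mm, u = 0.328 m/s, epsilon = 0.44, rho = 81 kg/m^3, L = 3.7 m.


dp = 9.1 mm = 0.0091 m
Viscous term = 150*0.0029*0.328*(1-0.44)^2 / (0.0091^2*0.44^3) = 6343.05
Inertial term = 1.75*81*0.328^2*(1-0.44) / (0.0091*0.44^3) = 11016.9
dP/L = 6343.05 + 11016.9 = 17360 Pa/m
dP = 17360 * 3.7 / 1000 = 64.23 kPa

64.23 kPa


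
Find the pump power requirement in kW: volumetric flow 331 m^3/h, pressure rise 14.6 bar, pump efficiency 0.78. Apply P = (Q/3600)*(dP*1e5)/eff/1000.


Q = 331 / 3600 = 0.0919444 m^3/s
P = 0.0919444 * (14.6 * 1e5) / 0.78 / 1000 = 172.1

172.1 kW


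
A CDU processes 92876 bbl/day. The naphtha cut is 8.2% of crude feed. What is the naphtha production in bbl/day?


Crude throughput = 92876 bbl/day
Fraction yield = 8.2%
yield = throughput * fraction / 100
yield = 92876 * 8.2 / 100 = 7615.832

7615.832 bbl/day


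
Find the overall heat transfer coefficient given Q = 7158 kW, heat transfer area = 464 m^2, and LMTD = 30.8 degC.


From Q = U*A*LMTD, U = Q / (A * LMTD)
U = 7158 / (464 * 30.8) = 7158 / 14291.2 = 0.5009

0.5009 kW/(m^2*K)


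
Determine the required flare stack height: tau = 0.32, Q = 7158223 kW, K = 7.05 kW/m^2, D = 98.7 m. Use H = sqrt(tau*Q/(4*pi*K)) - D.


tau*Q/(4*pi*K) = 0.32 * 7158223 / (4 * pi * 7.05) = 25855.7
sqrt(25855.7) = 160.797
H = 160.797 - 98.7 = 62.10

62.10 m


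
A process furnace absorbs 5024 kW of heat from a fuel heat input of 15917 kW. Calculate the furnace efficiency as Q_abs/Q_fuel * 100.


Furnace efficiency = Q_absorbed / Q_fuel * 100
= 5024 / 15917 * 100 = 31.56

31.56 %


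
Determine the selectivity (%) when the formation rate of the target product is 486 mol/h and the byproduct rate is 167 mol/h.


Selectivity = desired / (desired + undesired) * 100
Total products = 486 + 167 = 653 mol/h
S = 486 / 653 * 100
= 0.7443 * 100
= 74.43 %

74.43 %


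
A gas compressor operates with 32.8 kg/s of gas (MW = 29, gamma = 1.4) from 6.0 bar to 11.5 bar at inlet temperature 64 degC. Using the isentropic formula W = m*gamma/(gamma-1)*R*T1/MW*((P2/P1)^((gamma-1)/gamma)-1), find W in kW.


Isentropic work: W = m*(gamma/(gamma-1))*(R*T1/MW)*((P2/P1)^((gamma-1)/gamma) - 1)
T1 = 64 + 273.15 = 337.15 K
Pressure ratio = 11.5 / 6.0 = 1.91667
Exponent = (1.4 - 1)/1.4 = 0.285714
(P2/P1)^exp - 1 = 1.91667^0.285714 - 1 = 0.204281
W = 32.8 * 1.4 / 0.4 * 8.314 * 337.15 / 29 * 0.204281 = 2267

2267 kW


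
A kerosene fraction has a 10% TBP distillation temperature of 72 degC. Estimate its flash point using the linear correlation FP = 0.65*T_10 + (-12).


FP = 0.65 * 72 + (-12) = 34.8

34.8 degC


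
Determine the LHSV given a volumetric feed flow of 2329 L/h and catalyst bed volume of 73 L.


LHSV = volumetric feed rate / catalyst volume
= 2329 L/h / 73 L
= 31.90 h^-1

31.90 h^-1


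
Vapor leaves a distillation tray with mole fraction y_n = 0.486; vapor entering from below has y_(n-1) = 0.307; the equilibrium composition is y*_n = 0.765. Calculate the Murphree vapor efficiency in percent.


Murphree vapor efficiency: EMV = (y_n - y_(n-1)) / (y*_n - y_(n-1)) * 100
EMV = (0.486 - 0.307) / (0.765 - 0.307) * 100 = 0.179 / 0.458 * 100 = 39.08

39.08 %


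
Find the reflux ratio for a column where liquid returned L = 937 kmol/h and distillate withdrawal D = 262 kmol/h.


Reflux ratio definition: R = L / D (liquid returned / distillate withdrawn)
L = 937 kmol/h, D = 262 kmol/h
R = 937 / 262 = 3.576

3.576


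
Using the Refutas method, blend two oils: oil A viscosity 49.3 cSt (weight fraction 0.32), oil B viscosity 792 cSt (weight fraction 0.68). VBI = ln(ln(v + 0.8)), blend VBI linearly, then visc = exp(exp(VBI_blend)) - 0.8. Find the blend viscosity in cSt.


Refutas method: VBN_i = 14.534*ln(ln(visc_i + 0.8)) + 10.975, blended linearly by mass fraction; since VBN is linear in VBI_i = ln(ln(visc_i + 0.8)) and the fractions sum to 1, blend VBI directly: visc = exp(exp(VBI_blend)) - 0.8
VBI_1 = ln(ln(49.3 + 0.8)) = 1.36457
VBI_2 = ln(ln(792 + 0.8)) = 1.89845
VBI_blend = 0.32 * 1.36457 + 0.68 * 1.89845 = 1.72761
visc_blend = exp(exp(1.72761)) - 0.8 = 277.1

277.1 cSt


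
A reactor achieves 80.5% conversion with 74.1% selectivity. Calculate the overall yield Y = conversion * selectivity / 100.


Overall yield = conversion (%) * selectivity (%) / 100
Conversion = 80.5%, Selectivity = 74.1%
Y = 80.5 * 74.1 / 100
= 59.6505 %

59.6505 %


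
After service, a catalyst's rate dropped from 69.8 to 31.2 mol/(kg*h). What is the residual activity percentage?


Activity (%) = (rate_used / rate_fresh) * 100
rate_used = 31.2, rate_fresh = 69.8
= (31.2 / 69.8) * 100
= 0.4470 * 100 = 44.70

44.70 %


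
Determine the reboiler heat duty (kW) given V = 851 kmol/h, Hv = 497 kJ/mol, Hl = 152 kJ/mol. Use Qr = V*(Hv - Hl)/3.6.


Qr = 851 * (497 - 152) / 3.6 = 851 * 345 / 3.6 = 81550

81550 kW


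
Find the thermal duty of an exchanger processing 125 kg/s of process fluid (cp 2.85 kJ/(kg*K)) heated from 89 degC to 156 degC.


Q = m_dot * cp * delta_T
delta_T = 156 - 89 = 67 K
Q = 125 * 2.85 * 67
= 356.25 * 67
= 23868.75 kW

23868.75 kW


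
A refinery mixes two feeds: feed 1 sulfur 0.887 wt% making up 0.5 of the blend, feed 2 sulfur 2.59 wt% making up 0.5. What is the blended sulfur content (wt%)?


Linear sulfur blending: S_blend = x1*S1 + x2*S2
Contribution 1: 0.5 * 0.887 = 0.4435 wt%
Contribution 2: 0.5 * 2.59 = 1.295 wt%
S_blend = 0.4435 + 1.295 = 1.7385

1.7385 wt%


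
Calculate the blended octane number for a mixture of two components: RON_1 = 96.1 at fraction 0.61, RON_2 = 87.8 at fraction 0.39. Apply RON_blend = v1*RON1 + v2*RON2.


Linear blending: RON_blend = sum(vi * RONi)
Contribution 1: 0.61 * 96.1 = 58.621
Contribution 2: 0.39 * 87.8 = 34.242
RON_blend = 58.621 + 34.242 = 92.863

92.863


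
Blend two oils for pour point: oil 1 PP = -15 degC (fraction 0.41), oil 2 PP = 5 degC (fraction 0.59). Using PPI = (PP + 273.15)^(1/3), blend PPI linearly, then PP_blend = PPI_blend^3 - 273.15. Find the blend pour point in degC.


PPI_1 = (-15 + 273.15)^(1/3) = 6.36733
PPI_2 = (5 + 273.15)^(1/3) = 6.527693
PPI_blend = 0.41 * 6.36733 + 0.59 * 6.527693 = 6.461944
PP_blend = 6.461944^3 - 273.15 = 269.8296 - 273.15 = -3.32

-3.32 degC


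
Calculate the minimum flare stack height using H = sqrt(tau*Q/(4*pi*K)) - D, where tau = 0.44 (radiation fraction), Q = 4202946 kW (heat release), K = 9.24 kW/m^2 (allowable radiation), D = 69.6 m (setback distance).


tau*Q/(4*pi*K) = 0.44 * 4202946 / (4 * pi * 9.24) = 15926.7
sqrt(15926.7) = 126.201
H = 126.201 - 69.6 = 56.60

56.60 m


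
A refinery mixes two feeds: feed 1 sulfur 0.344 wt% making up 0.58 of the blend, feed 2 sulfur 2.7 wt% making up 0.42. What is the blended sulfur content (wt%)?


Linear sulfur blending: S_blend = x1*S1 + x2*S2
Contribution 1: 0.58 * 0.344 = 0.19952 wt%
Contribution 2: 0.42 * 2.7 = 1.134 wt%
S_blend = 0.19952 + 1.134 = 1.33352

1.33352 wt%


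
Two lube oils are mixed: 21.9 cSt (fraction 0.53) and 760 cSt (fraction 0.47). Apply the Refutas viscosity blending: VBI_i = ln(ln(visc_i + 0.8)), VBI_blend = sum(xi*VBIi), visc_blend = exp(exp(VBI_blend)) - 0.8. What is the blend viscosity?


Refutas method: VBN_i = 14.534*ln(ln(visc_i + 0.8)) + 10.975, blended linearly by mass fraction; since VBN is linear in VBI_i = ln(ln(visc_i + 0.8)) and the fractions sum to 1, blend VBI directly: visc = exp(exp(VBI_blend)) - 0.8
VBI_1 = ln(ln(21.9 + 0.8)) = 1.13859
VBI_2 = ln(ln(760 + 0.8)) = 1.89226
VBI_blend = 0.53 * 1.13859 + 0.47 * 1.89226 = 1.49281
visc_blend = exp(exp(1.49281)) - 0.8 = 84.79

84.79 cSt


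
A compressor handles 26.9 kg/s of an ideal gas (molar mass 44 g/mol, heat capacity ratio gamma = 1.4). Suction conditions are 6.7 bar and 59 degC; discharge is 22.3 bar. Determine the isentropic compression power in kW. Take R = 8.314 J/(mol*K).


Isentropic work: W = m*(gamma/(gamma-1))*(R*T1/MW)*((P2/P1)^((gamma-1)/gamma) - 1)
T1 = 59 + 273.15 = 332.15 K
Pressure ratio = 22.3 / 6.7 = 3.32836
Exponent = (1.4 - 1)/1.4 = 0.285714
(P2/P1)^exp - 1 = 3.32836^0.285714 - 1 = 0.409966
W = 26.9 * 1.4 / 0.4 * 8.314 * 332.15 / 44 * 0.409966 = 2422

2422 kW


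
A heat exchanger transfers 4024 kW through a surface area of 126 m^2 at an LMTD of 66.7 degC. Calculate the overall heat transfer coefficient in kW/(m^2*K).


From Q = U*A*LMTD, U = Q / (A * LMTD)
U = 4024 / (126 * 66.7) = 4024 / 8404.2 = 0.4788

0.4788 kW/(m^2*K)


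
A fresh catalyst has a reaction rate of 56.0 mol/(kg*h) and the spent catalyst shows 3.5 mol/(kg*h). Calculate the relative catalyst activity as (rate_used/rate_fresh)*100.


Activity (%) = (rate_used / rate_fresh) * 100
rate_used = 3.5, rate_fresh = 56.0
= (3.5 / 56.0) * 100
= 0.06250 * 100 = 6.250

6.250 %


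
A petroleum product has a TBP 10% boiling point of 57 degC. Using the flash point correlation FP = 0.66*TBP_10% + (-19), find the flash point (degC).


FP = 0.66 * 57 + (-19) = 18.62

18.62 degC


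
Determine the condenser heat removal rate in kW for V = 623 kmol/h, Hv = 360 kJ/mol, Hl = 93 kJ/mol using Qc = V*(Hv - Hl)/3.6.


Qc = 623 * (360 - 93) / 3.6 = 623 * 267 / 3.6 = 46210

46210 kW


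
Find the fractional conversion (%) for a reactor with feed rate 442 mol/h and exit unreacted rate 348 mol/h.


X = (F_in - F_out) / F_in * 100
Moles reacted = 442 - 348 = 94
X = 94 / 442 * 100
= 0.2127 * 100
= 21.27 %

21.27 %


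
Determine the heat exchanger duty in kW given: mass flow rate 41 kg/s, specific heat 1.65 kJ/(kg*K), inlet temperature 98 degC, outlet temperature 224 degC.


Q = m_dot * cp * delta_T
delta_T = 224 - 98 = 126 K
Q = 41 * 1.65 * 126
= 67.65 * 126
= 8523.9 kW

8523.9 kW


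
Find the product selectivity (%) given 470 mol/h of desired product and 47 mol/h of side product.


Selectivity = desired / (desired + undesired) * 100
Total products = 470 + 47 = 517 mol/h
S = 470 / 517 * 100
= 0.9091 * 100
= 90.91 %

90.91 %


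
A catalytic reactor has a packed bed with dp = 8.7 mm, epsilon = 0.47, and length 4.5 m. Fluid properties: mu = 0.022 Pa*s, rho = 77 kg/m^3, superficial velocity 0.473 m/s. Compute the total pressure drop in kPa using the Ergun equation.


dp = 8.7 mm = 0.0087 m
Viscous term = 150*0.022*0.473*(1-0.47)^2 / (0.0087^2*0.47^3) = 55794.9
Inertial term = 1.75*77*0.473^2*(1-0.47) / (0.0087*0.47^3) = 17689.4
dP/L = 55794.9 + 17689.4 = 73484.3 Pa/m
dP = 73484.3 * 4.5 / 1000 = 330.7 kPa

330.7 kPa


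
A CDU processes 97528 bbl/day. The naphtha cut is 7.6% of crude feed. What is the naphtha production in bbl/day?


Crude throughput = 97528 bbl/day
Fraction yield = 7.6%
yield = throughput * fraction / 100
yield = 97528 * 7.6 / 100 = 7412.128

7412.128 bbl/day


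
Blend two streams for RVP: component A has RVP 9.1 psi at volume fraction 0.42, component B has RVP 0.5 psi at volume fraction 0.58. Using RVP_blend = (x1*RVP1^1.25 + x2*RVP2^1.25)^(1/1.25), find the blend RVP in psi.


Chevron index: RVP_blend = (sum xi*RVPi^1.25)^(1/1.25)
RVP^1.25 terms: 0.42 * 9.1^1.25 + 0.58 * 0.5^1.25 = 6.88207
RVP_blend = 6.88207^(1/1.25) = 4.679

4.679 psi


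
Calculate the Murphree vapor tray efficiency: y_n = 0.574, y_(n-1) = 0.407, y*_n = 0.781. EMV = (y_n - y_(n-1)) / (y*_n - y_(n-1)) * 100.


Murphree vapor efficiency: EMV = (y_n - y_(n-1)) / (y*_n - y_(n-1)) * 100
EMV = (0.574 - 0.407) / (0.781 - 0.407) * 100 = 0.167 / 0.374 * 100 = 44.65

44.65 %


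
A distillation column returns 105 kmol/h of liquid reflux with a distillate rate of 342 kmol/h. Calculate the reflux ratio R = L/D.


Reflux ratio definition: R = L / D (liquid returned / distillate withdrawn)
L = 105 kmol/h, D = 342 kmol/h
R = 105 / 342 = 0.3070

0.3070


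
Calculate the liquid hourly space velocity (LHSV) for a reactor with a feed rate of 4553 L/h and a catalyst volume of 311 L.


LHSV = volumetric feed rate / catalyst volume
= 4553 L/h / 311 L
= 14.64 h^-1

14.64 h^-1


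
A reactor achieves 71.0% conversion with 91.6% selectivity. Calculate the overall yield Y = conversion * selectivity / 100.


Overall yield = conversion (%) * selectivity (%) / 100
Conversion = 71.0%, Selectivity = 91.6%
Y = 71.0 * 91.6 / 100
= 65.036 %

65.036 %


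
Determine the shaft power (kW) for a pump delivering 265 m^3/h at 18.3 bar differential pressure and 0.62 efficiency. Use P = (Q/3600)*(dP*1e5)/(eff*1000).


Q = 265 / 3600 = 0.0736111 m^3/s
P = 0.0736111 * (18.3 * 1e5) / 0.62 / 1000 = 217.3

217.3 kW


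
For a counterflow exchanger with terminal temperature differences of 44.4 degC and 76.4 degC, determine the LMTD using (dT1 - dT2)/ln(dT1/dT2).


LMTD = (dT1 - dT2) / ln(dT1/dT2)
= (44.4 - 76.4) / ln(44.4 / 76.4) = -32 / -0.542743 = 58.96

58.96 degC


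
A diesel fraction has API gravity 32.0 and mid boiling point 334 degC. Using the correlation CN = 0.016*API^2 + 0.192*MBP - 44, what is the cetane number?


CN = 0.016 * 32.0^2 + 0.192 * 334 - 44
CN = 16.384 + 64.128 - 44 = 36.512

36.512


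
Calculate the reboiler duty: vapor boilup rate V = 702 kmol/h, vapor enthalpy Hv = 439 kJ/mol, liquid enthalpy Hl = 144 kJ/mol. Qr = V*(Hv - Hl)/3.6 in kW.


Qr = 702 * (439 - 144) / 3.6 = 702 * 295 / 3.6 = 57520

57520 kW


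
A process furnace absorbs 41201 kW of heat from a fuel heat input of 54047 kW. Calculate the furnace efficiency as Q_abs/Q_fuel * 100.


Furnace efficiency = Q_absorbed / Q_fuel * 100
= 41201 / 54047 * 100 = 76.23

76.23 %


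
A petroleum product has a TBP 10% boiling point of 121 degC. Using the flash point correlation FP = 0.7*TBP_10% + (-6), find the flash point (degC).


FP = 0.7 * 121 + (-6) = 78.7

78.7 degC


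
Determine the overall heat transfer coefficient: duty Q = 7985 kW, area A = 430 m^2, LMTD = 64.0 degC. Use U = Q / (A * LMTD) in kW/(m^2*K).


From Q = U*A*LMTD, U = Q / (A * LMTD)
U = 7985 / (430 * 64.0) = 7985 / 27520 = 0.2902

0.2902 kW/(m^2*K)


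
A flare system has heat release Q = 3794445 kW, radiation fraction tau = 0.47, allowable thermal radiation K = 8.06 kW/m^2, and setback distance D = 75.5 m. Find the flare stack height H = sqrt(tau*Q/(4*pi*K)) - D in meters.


tau*Q/(4*pi*K) = 0.47 * 3794445 / (4 * pi * 8.06) = 17607.6
sqrt(17607.6) = 132.694
H = 132.694 - 75.5 = 57.19

57.19 m


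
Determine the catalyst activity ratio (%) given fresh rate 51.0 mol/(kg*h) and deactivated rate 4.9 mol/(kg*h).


Activity (%) = (rate_used / rate_fresh) * 100
rate_used = 4.9, rate_fresh = 51.0
= (4.9 / 51.0) * 100
= 0.09608 * 100 = 9.608

9.608 %


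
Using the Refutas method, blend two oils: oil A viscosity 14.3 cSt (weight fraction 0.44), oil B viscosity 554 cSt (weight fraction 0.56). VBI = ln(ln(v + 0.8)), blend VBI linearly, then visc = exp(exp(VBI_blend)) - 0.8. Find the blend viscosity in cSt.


Refutas method: VBN_i = 14.534*ln(ln(visc_i + 0.8)) + 10.975, blended linearly by mass fraction; since VBN is linear in VBI_i = ln(ln(visc_i + 0.8)) and the fractions sum to 1, blend VBI directly: visc = exp(exp(VBI_blend)) - 0.8
VBI_1 = ln(ln(14.3 + 0.8)) = 0.99868
VBI_2 = ln(ln(554 + 0.8)) = 1.8435
VBI_blend = 0.44 * 0.99868 + 0.56 * 1.8435 = 1.47178
visc_blend = exp(exp(1.47178)) - 0.8 = 77.22

77.22 cSt


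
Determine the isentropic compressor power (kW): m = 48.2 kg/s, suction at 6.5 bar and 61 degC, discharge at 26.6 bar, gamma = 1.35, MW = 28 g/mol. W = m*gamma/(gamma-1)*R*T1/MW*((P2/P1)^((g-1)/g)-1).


Isentropic work: W = m*(gamma/(gamma-1))*(R*T1/MW)*((P2/P1)^((gamma-1)/gamma) - 1)
T1 = 61 + 273.15 = 334.15 K
Pressure ratio = 26.6 / 6.5 = 4.09231
Exponent = (1.35 - 1)/1.35 = 0.259259
(P2/P1)^exp - 1 = 4.09231^0.259259 - 1 = 0.440981
W = 48.2 * 1.35 / 0.35 * 8.314 * 334.15 / 28 * 0.440981 = 8134

8134 kW


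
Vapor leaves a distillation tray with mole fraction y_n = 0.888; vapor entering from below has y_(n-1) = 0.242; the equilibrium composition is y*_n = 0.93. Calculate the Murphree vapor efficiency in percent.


Murphree vapor efficiency: EMV = (y_n - y_(n-1)) / (y*_n - y_(n-1)) * 100
EMV = (0.888 - 0.242) / (0.93 - 0.242) * 100 = 0.646 / 0.688 * 100 = 93.90

93.90 %


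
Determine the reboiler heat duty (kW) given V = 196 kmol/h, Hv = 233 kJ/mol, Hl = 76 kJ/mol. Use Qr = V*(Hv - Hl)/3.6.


Qr = 196 * (233 - 76) / 3.6 = 196 * 157 / 3.6 = 8548

8548 kW


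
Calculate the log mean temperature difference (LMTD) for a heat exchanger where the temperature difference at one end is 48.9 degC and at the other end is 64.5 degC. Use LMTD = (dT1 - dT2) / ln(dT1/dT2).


LMTD = (dT1 - dT2) / ln(dT1/dT2)
= (48.9 - 64.5) / ln(48.9 / 64.5) = -15.6 / -0.276888 = 56.34

56.34 degC


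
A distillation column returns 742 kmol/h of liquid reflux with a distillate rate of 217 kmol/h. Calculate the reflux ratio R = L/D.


Reflux ratio definition: R = L / D (liquid returned / distillate withdrawn)
L = 742 kmol/h, D = 217 kmol/h
R = 742 / 217 = 3.419

3.419


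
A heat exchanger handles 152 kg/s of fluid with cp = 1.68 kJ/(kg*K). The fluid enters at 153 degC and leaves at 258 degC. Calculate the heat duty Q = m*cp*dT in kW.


Q = m_dot * cp * delta_T
delta_T = 258 - 153 = 105 K
Q = 152 * 1.68 * 105
= 255.36 * 105
= 26812.8 kW

26812.8 kW


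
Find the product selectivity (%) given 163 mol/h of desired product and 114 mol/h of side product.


Selectivity = desired / (desired + undesired) * 100
Total products = 163 + 114 = 277 mol/h
S = 163 / 277 * 100
= 0.5884 * 100
= 58.84 %

58.84 %


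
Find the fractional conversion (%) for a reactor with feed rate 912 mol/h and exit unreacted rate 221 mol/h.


X = (F_in - F_out) / F_in * 100
Moles reacted = 912 - 221 = 691
X = 691 / 912 * 100
= 0.7577 * 100
= 75.77 %

75.77 %


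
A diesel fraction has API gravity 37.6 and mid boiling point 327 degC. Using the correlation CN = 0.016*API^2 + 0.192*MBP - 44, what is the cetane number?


CN = 0.016 * 37.6^2 + 0.192 * 327 - 44
CN = 22.62016 + 62.784 - 44 = 41.40416

41.40416


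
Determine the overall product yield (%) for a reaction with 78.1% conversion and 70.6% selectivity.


Overall yield = conversion (%) * selectivity (%) / 100
Conversion = 78.1%, Selectivity = 70.6%
Y = 78.1 * 70.6 / 100
= 55.1386 %

55.1386 %


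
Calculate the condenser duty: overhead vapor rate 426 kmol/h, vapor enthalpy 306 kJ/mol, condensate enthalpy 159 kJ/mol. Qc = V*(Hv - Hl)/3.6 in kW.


Qc = 426 * (306 - 159) / 3.6 = 426 * 147 / 3.6 = 17400

17400 kW


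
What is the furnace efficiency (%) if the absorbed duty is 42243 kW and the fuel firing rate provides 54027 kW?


Furnace efficiency = Q_absorbed / Q_fuel * 100
= 42243 / 54027 * 100 = 78.19

78.19 %


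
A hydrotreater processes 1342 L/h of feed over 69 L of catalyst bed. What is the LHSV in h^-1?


LHSV = volumetric feed rate / catalyst volume
= 1342 L/h / 69 L
= 19.45 h^-1

19.45 h^-1


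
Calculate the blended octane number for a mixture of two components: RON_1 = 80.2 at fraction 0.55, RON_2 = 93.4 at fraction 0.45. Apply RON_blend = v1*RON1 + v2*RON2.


Linear blending: RON_blend = sum(vi * RONi)
Contribution 1: 0.55 * 80.2 = 44.11
Contribution 2: 0.45 * 93.4 = 42.03
RON_blend = 44.11 + 42.03 = 86.14

86.14


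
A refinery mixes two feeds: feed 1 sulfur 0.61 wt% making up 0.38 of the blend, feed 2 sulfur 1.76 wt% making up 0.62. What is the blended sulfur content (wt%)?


Linear sulfur blending: S_blend = x1*S1 + x2*S2
Contribution 1: 0.38 * 0.61 = 0.2318 wt%
Contribution 2: 0.62 * 1.76 = 1.0912 wt%
S_blend = 0.2318 + 1.0912 = 1.323

1.323 wt%


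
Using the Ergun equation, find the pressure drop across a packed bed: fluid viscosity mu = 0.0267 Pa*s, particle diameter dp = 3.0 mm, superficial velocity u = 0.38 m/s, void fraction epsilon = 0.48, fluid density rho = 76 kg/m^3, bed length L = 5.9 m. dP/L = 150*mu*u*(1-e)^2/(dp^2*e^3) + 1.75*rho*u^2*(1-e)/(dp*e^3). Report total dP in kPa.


dp = 3.0 mm = 0.003 m
Viscous term = 150*0.0267*0.38*(1-0.48)^2 / (0.003^2*0.48^3) = 413453
Inertial term = 1.75*76*0.38^2*(1-0.48) / (0.003*0.48^3) = 30100.7
dP/L = 413453 + 30100.7 = 443554 Pa/m
dP = 443554 * 5.9 / 1000 = 2617 kPa

2617 kPa


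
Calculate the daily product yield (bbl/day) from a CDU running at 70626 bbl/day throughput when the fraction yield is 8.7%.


Crude throughput = 70626 bbl/day
Fraction yield = 8.7%
yield = throughput * fraction / 100
yield = 70626 * 8.7 / 100 = 6144.462

6144.462 bbl/day


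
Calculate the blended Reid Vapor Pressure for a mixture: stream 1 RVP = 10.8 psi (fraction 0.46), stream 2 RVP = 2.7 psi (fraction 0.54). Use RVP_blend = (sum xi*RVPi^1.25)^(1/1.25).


Chevron index: RVP_blend = (sum xi*RVPi^1.25)^(1/1.25)
RVP^1.25 terms: 0.46 * 10.8^1.25 + 0.54 * 2.7^1.25 = 10.8751
RVP_blend = 10.8751^(1/1.25) = 6.748

6.748 psi


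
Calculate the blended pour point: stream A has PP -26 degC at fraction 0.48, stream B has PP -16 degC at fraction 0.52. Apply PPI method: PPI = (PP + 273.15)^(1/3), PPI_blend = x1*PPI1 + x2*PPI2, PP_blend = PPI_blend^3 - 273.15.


PPI_1 = (-26 + 273.15)^(1/3) = 6.275575
PPI_2 = (-16 + 273.15)^(1/3) = 6.359098
PPI_blend = 0.48 * 6.275575 + 0.52 * 6.359098 = 6.319007
PP_blend = 6.319007^3 - 273.15 = 252.317 - 273.15 = -20.83

-20.83 degC


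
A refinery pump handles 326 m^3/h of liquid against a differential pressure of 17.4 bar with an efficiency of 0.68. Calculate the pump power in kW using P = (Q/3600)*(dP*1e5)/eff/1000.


Q = 326 / 3600 = 0.0905556 m^3/s
P = 0.0905556 * (17.4 * 1e5) / 0.68 / 1000 = 231.7

231.7 kW


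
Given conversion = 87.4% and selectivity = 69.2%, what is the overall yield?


Overall yield = conversion (%) * selectivity (%) / 100
Conversion = 87.4%, Selectivity = 69.2%
Y = 87.4 * 69.2 / 100
= 60.4808 %

60.4808 %


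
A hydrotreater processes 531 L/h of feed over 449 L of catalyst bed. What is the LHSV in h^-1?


LHSV = volumetric feed rate / catalyst volume
= 531 L/h / 449 L
= 1.183 h^-1

1.183 h^-1


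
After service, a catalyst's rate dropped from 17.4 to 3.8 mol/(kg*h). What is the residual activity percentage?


Activity (%) = (rate_used / rate_fresh) * 100
rate_used = 3.8, rate_fresh = 17.4
= (3.8 / 17.4) * 100
= 0.2184 * 100 = 21.84

21.84 %


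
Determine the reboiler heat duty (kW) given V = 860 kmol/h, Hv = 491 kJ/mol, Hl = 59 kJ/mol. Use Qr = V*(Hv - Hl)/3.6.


Qr = 860 * (491 - 59) / 3.6 = 860 * 432 / 3.6 = 103200

103200 kW


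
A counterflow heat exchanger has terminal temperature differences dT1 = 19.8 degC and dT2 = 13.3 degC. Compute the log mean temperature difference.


LMTD = (dT1 - dT2) / ln(dT1/dT2)
= (19.8 - 13.3) / ln(19.8 / 13.3) = 6.5 / 0.397918 = 16.34

16.34 degC


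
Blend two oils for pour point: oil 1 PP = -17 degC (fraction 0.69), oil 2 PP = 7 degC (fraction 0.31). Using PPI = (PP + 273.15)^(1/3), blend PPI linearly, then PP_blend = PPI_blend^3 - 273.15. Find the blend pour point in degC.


PPI_1 = (-17 + 273.15)^(1/3) = 6.350844
PPI_2 = (7 + 273.15)^(1/3) = 6.543301
PPI_blend = 0.69 * 6.350844 + 0.31 * 6.543301 = 6.410506
PP_blend = 6.410506^3 - 273.15 = 263.4371 - 273.15 = -9.71

-9.71 degC


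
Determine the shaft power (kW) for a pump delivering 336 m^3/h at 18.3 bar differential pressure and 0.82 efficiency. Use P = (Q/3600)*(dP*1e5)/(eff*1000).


Q = 336 / 3600 = 0.0933333 m^3/s
P = 0.0933333 * (18.3 * 1e5) / 0.82 / 1000 = 208.3

208.3 kW


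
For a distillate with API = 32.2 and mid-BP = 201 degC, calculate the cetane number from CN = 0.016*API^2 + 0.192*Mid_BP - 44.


CN = 0.016 * 32.2^2 + 0.192 * 201 - 44
CN = 16.58944 + 38.592 - 44 = 11.18144

11.18144


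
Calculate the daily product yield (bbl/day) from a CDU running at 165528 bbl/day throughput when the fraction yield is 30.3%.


Crude throughput = 165528 bbl/day
Fraction yield = 30.3%
yield = throughput * fraction / 100
yield = 165528 * 30.3 / 100 = 50154.984

50154.984 bbl/day


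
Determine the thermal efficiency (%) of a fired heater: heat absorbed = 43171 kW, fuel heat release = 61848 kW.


Furnace efficiency = Q_absorbed / Q_fuel * 100
= 43171 / 61848 * 100 = 69.80

69.80 %


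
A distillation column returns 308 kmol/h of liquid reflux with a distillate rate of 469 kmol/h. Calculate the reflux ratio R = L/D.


Reflux ratio definition: R = L / D (liquid returned / distillate withdrawn)
L = 308 kmol/h, D = 469 kmol/h
R = 308 / 469 = 0.6567

0.6567


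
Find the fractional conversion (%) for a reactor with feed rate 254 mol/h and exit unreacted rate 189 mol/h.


X = (F_in - F_out) / F_in * 100
Moles reacted = 254 - 189 = 65
X = 65 / 254 * 100
= 0.2559 * 100
= 25.59 %

25.59 %


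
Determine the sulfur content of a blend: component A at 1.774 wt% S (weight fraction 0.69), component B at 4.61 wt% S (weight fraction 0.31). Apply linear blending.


Linear sulfur blending: S_blend = x1*S1 + x2*S2
Contribution 1: 0.69 * 1.774 = 1.22406 wt%
Contribution 2: 0.31 * 4.61 = 1.4291 wt%
S_blend = 1.22406 + 1.4291 = 2.65316

2.65316 wt%


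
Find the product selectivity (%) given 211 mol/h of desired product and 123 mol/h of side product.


Selectivity = desired / (desired + undesired) * 100
Total products = 211 + 123 = 334 mol/h
S = 211 / 334 * 100
= 0.6317 * 100
= 63.17 %

63.17 %


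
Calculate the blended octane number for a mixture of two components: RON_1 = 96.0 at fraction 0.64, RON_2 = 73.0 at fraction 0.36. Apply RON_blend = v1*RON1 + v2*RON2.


Linear blending: RON_blend = sum(vi * RONi)
Contribution 1: 0.64 * 96.0 = 61.44
Contribution 2: 0.36 * 73.0 = 26.28
RON_blend = 61.44 + 26.28 = 87.72

87.72


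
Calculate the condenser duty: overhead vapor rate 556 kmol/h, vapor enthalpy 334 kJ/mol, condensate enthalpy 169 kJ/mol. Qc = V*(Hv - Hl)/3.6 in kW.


Qc = 556 * (334 - 169) / 3.6 = 556 * 165 / 3.6 = 25480

25480 kW


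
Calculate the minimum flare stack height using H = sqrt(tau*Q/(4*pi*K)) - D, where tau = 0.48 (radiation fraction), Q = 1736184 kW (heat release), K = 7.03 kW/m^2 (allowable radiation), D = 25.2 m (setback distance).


tau*Q/(4*pi*K) = 0.48 * 1736184 / (4 * pi * 7.03) = 9433.48
sqrt(9433.48) = 97.1261
H = 97.1261 - 25.2 = 71.93

71.93 m


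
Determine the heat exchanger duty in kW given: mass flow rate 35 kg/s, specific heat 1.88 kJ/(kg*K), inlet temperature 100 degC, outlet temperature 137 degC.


Q = m_dot * cp * delta_T
delta_T = 137 - 100 = 37 K
Q = 35 * 1.88 * 37
= 65.8 * 37
= 2434.6 kW

2434.6 kW


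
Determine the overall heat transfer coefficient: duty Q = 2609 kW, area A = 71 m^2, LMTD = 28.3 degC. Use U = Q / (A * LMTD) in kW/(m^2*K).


From Q = U*A*LMTD, U = Q / (A * LMTD)
U = 2609 / (71 * 28.3) = 2609 / 2009.3 = 1.298

1.298 kW/(m^2*K)


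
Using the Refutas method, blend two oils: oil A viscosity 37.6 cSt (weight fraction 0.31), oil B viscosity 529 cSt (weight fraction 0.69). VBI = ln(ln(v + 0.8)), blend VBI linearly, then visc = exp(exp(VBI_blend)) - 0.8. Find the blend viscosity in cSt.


Refutas method: VBN_i = 14.534*ln(ln(visc_i + 0.8)) + 10.975, blended linearly by mass fraction; since VBN is linear in VBI_i = ln(ln(visc_i + 0.8)) and the fractions sum to 1, blend VBI directly: visc = exp(exp(VBI_blend)) - 0.8
VBI_1 = ln(ln(37.6 + 0.8)) = 1.29419
VBI_2 = ln(ln(529 + 0.8)) = 1.83617
VBI_blend = 0.31 * 1.29419 + 0.69 * 1.83617 = 1.66816
visc_blend = exp(exp(1.66816)) - 0.8 = 200.0

200.0 cSt


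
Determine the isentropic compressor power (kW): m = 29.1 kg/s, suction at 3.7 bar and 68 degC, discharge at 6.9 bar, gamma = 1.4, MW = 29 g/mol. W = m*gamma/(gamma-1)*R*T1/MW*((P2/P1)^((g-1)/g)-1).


Isentropic work: W = m*(gamma/(gamma-1))*(R*T1/MW)*((P2/P1)^((gamma-1)/gamma) - 1)
T1 = 68 + 273.15 = 341.15 K
Pressure ratio = 6.9 / 3.7 = 1.86486
Exponent = (1.4 - 1)/1.4 = 0.285714
(P2/P1)^exp - 1 = 1.86486^0.285714 - 1 = 0.194889
W = 29.1 * 1.4 / 0.4 * 8.314 * 341.15 / 29 * 0.194889 = 1941

1941 kW


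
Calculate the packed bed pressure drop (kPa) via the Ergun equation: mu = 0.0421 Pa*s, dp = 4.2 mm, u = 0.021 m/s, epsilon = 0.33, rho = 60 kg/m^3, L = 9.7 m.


dp = 4.2 mm = 0.0042 m
Viscous term = 150*0.0421*0.021*(1-0.33)^2 / (0.0042^2*0.33^3) = 93907.8
Inertial term = 1.75*60*0.021^2*(1-0.33) / (0.0042*0.33^3) = 205.547
dP/L = 93907.8 + 205.547 = 94113.3 Pa/m
dP = 94113.3 * 9.7 / 1000 = 912.9 kPa

912.9 kPa


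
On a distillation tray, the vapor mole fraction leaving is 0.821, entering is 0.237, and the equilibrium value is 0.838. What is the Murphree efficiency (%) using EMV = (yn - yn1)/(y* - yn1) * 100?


Murphree vapor efficiency: EMV = (y_n - y_(n-1)) / (y*_n - y_(n-1)) * 100
EMV = (0.821 - 0.237) / (0.838 - 0.237) * 100 = 0.584 / 0.601 * 100 = 97.17

97.17 %


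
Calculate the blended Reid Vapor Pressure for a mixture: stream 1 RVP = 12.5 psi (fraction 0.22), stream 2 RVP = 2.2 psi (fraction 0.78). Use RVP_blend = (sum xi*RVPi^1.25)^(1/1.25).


Chevron index: RVP_blend = (sum xi*RVPi^1.25)^(1/1.25)
RVP^1.25 terms: 0.22 * 12.5^1.25 + 0.78 * 2.2^1.25 = 7.26072
RVP_blend = 7.26072^(1/1.25) = 4.884

4.884 psi


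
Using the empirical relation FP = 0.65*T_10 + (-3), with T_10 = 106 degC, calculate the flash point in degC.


FP = 0.65 * 106 + (-3) = 65.9

65.9 degC


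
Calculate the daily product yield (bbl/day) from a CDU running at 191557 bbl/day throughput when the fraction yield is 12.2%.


Crude throughput = 191557 bbl/day
Fraction yield = 12.2%
yield = throughput * fraction / 100
yield = 191557 * 12.2 / 100 = 23369.954

23369.954 bbl/day


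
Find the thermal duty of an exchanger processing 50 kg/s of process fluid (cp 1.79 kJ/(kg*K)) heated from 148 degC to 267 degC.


Q = m_dot * cp * delta_T
delta_T = 267 - 148 = 119 K
Q = 50 * 1.79 * 119
= 89.5 * 119
= 10650.5 kW

10650.5 kW


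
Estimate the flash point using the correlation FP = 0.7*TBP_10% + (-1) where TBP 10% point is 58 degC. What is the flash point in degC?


FP = 0.7 * 58 + (-1) = 39.6

39.6 degC


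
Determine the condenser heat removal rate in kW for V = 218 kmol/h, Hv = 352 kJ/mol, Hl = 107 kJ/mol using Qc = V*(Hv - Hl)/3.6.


Qc = 218 * (352 - 107) / 3.6 = 218 * 245 / 3.6 = 14840

14840 kW


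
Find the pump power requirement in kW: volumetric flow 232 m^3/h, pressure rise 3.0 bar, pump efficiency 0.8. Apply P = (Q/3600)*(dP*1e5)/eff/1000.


Q = 232 / 3600 = 0.0644444 m^3/s
P = 0.0644444 * (3.0 * 1e5) / 0.8 / 1000 = 24.17

24.17 kW


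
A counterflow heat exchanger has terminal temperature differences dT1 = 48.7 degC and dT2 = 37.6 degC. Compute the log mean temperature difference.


LMTD = (dT1 - dT2) / ln(dT1/dT2)
= (48.7 - 37.6) / ln(48.7 / 37.6) = 11.1 / 0.258675 = 42.91

42.91 degC


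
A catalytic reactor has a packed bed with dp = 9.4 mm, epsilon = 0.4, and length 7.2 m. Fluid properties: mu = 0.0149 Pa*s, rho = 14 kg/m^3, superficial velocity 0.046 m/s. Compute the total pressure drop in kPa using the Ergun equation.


dp = 9.4 mm = 0.0094 m
Viscous term = 150*0.0149*0.046*(1-0.4)^2 / (0.0094^2*0.4^3) = 6544.89
Inertial term = 1.75*14*0.046^2*(1-0.4) / (0.0094*0.4^3) = 51.7041
dP/L = 6544.89 + 51.7041 = 6596.59 Pa/m
dP = 6596.59 * 7.2 / 1000 = 47.50 kPa

47.50 kPa


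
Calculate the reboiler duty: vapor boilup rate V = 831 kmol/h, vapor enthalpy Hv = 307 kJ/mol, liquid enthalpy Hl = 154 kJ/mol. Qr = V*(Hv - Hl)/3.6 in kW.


Qr = 831 * (307 - 154) / 3.6 = 831 * 153 / 3.6 = 35320

35320 kW


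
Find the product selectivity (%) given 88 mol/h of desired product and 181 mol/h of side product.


Selectivity = desired / (desired + undesired) * 100
Total products = 88 + 181 = 269 mol/h
S = 88 / 269 * 100
= 0.3271 * 100
= 32.71 %

32.71 %


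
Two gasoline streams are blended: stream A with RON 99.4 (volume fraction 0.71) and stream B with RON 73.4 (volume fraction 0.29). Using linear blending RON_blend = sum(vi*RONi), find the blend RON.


Linear blending: RON_blend = sum(vi * RONi)
Contribution 1: 0.71 * 99.4 = 70.574
Contribution 2: 0.29 * 73.4 = 21.286
RON_blend = 70.574 + 21.286 = 91.86

91.86
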